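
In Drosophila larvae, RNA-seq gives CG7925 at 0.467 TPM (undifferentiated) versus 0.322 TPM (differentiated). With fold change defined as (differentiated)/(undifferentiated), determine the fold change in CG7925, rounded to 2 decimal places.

Fold change = 0.322 / 0.467 = 0.690
CG7925 is downregulated.

0.69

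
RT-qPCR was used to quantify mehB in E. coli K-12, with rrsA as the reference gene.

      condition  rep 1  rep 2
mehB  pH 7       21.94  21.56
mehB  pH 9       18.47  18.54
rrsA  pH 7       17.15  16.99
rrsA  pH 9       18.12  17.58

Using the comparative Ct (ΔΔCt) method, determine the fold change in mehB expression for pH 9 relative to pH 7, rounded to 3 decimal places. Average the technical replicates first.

16.280

Mean Ct: mehB pH 7 21.750; mehB pH 9 18.505; rrsA pH 7 17.070; rrsA pH 9 17.850
ΔCt(pH 7) = 21.750 − 17.070 = 4.680
ΔCt(pH 9) = 18.505 − 17.850 = 0.655
ΔΔCt = 0.655 − 4.680 = -4.025
Fold change = 2^(−(-4.025)) = 2^4.025 = 16.2797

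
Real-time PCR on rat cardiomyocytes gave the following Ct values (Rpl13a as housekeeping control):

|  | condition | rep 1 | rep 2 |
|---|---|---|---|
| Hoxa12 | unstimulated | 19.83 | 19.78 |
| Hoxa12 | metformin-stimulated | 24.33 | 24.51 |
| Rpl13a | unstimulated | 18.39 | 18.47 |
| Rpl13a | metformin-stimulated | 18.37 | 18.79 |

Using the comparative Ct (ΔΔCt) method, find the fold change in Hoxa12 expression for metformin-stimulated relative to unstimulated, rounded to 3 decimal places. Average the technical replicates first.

Mean Ct: Hoxa12 unstimulated 19.805; Hoxa12 metformin-stimulated 24.420; Rpl13a unstimulated 18.430; Rpl13a metformin-stimulated 18.580
ΔCt(unstimulated) = 19.805 − 18.430 = 1.375
ΔCt(metformin-stimulated) = 24.420 − 18.580 = 5.840
ΔΔCt = 5.840 − 1.375 = 4.465
Fold change = 2^(−4.465) = 0.0453

0.045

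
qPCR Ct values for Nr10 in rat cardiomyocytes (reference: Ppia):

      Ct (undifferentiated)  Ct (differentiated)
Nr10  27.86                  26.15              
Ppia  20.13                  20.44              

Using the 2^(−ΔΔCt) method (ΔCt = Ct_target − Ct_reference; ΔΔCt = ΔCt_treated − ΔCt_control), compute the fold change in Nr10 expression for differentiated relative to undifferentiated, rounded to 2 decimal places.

ΔCt(undifferentiated) = 27.860 − 20.130 = 7.730
ΔCt(differentiated) = 26.150 − 20.440 = 5.710
ΔΔCt = 5.710 − 7.730 = -2.020
Fold change = 2^(−(-2.020)) = 2^2.020 = 4.056

4.06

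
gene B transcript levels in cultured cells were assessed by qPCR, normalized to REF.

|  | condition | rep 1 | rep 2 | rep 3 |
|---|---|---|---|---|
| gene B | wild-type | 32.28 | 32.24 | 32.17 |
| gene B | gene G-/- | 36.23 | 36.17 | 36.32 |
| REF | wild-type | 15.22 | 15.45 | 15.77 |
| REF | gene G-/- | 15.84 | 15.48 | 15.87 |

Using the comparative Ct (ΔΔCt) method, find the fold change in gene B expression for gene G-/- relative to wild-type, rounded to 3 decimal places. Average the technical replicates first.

0.074

Mean Ct: gene B wild-type 32.230; gene B gene G-/- 36.240; REF wild-type 15.480; REF gene G-/- 15.730
ΔCt(wild-type) = 32.230 − 15.480 = 16.750
ΔCt(gene G-/-) = 36.240 − 15.730 = 20.510
ΔΔCt = 20.510 − 16.750 = 3.760
Fold change = 2^(−3.760) = 0.0738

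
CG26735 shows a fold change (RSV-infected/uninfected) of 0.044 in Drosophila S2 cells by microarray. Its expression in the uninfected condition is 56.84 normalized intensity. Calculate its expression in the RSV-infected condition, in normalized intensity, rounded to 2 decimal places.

2.50

RSV-infected expression = 56.84 × 0.044 = 2.50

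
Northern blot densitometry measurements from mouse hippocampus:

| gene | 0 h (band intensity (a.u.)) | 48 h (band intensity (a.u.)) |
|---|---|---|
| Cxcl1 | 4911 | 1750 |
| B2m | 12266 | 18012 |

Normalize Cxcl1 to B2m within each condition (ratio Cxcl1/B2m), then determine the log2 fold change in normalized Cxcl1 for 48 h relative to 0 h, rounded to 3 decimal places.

-2.043

Cxcl1/B2m (0 h) = 4911 / 12266 = 0.40038
Cxcl1/B2m (48 h) = 1750 / 18012 = 0.097157
Fold change = 0.097157 / 0.40038 = 0.2427
log2(0.2427) = -2.0430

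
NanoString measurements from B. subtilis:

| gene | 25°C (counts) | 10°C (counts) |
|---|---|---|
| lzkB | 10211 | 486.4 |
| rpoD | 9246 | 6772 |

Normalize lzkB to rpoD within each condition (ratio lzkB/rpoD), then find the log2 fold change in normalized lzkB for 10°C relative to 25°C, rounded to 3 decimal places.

lzkB/rpoD (25°C) = 10211 / 9246 = 1.1044
lzkB/rpoD (10°C) = 486.4 / 6772 = 0.071825
Fold change = 0.071825 / 1.1044 = 0.0650
log2(0.0650) = -3.9426

-3.943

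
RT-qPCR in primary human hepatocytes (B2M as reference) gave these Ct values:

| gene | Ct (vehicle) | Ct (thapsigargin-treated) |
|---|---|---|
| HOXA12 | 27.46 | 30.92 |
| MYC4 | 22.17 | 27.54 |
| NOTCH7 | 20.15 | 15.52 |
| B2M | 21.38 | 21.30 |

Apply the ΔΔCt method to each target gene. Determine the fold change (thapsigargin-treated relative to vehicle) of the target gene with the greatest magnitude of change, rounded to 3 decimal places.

HOXA12: ΔΔCt = (30.92−21.30) − (27.46−21.38) = 9.62 − 6.08 = 3.54; fold change = 2^-3.54 = 0.086
MYC4: ΔΔCt = (27.54−21.30) − (22.17−21.38) = 6.24 − 0.79 = 5.45; fold change = 2^-5.45 = 0.023
NOTCH7: ΔΔCt = (15.52−21.30) − (20.15−21.38) = -5.78 − (-1.23) = -4.55; fold change = 2^4.55 = 23.425
MYC4 has the largest |ΔΔCt| = 5.45.

0.023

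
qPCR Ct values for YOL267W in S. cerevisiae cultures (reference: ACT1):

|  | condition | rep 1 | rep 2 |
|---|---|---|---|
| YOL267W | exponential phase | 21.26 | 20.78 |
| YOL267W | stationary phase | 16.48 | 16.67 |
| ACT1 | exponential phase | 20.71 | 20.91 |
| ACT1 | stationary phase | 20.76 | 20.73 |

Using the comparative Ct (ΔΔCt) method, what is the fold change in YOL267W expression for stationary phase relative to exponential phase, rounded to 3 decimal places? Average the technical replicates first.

20.821

Mean Ct: YOL267W exponential phase 21.020; YOL267W stationary phase 16.575; ACT1 exponential phase 20.810; ACT1 stationary phase 20.745
ΔCt(exponential phase) = 21.020 − 20.810 = 0.210
ΔCt(stationary phase) = 16.575 − 20.745 = -4.170
ΔΔCt = -4.170 − 0.210 = -4.380
Fold change = 2^(−(-4.380)) = 2^4.380 = 20.8215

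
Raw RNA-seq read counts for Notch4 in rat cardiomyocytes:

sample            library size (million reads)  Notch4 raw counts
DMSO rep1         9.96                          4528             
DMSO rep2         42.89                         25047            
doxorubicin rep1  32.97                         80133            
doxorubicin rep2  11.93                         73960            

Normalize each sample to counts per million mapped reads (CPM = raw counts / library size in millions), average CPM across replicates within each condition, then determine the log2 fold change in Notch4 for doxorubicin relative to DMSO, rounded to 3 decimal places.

3.055

CPM(DMSO rep1) = 4528 / 9.96 = 454.6185
CPM(DMSO rep2) = 25047 / 42.89 = 583.9823
CPM(doxorubicin rep1) = 80133 / 32.97 = 2430.4823
CPM(doxorubicin rep2) = 73960 / 11.93 = 6199.4971
mean CPM(DMSO) = 519.3004; mean CPM(doxorubicin) = 4314.9897
Fold change = 4314.9897 / 519.3004 = 8.30924
log2(8.30924) = 3.0547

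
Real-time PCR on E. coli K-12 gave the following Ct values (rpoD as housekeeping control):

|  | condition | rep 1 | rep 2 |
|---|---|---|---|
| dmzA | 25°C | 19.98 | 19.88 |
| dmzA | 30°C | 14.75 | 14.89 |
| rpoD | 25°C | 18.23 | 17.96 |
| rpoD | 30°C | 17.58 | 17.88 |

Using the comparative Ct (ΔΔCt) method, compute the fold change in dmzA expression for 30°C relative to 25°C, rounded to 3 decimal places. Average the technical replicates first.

Mean Ct: dmzA 25°C 19.930; dmzA 30°C 14.820; rpoD 25°C 18.095; rpoD 30°C 17.730
ΔCt(25°C) = 19.930 − 18.095 = 1.835
ΔCt(30°C) = 14.820 − 17.730 = -2.910
ΔΔCt = -2.910 − 1.835 = -4.745
Fold change = 2^(−(-4.745)) = 2^4.745 = 26.8156

26.816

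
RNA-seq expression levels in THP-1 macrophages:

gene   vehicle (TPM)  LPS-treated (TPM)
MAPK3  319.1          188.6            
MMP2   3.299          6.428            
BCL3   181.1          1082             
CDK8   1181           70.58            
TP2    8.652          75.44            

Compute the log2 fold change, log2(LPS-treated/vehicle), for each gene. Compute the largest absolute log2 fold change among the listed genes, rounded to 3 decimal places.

4.065

log2(188.6/319.1) = -0.759  (MAPK3)
log2(6.428/3.299) = 0.962  (MMP2)
log2(1082/181.1) = 2.579  (BCL3)
log2(70.58/1181) = -4.065  (CDK8)
log2(75.44/8.652) = 3.124  (TP2)
The largest magnitude belongs to CDK8.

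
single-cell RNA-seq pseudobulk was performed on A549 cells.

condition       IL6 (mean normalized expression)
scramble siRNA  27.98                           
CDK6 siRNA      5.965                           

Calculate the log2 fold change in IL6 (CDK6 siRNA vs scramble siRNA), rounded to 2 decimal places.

Fold change = 5.965 / 27.98 = 0.2132
log2(0.2132) = -2.230

-2.23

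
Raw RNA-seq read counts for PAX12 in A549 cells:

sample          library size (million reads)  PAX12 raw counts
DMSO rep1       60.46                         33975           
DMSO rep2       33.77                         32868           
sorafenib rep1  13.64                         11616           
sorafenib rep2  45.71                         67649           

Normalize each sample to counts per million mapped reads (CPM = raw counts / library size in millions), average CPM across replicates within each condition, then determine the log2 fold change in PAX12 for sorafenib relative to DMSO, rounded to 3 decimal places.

0.603

CPM(DMSO rep1) = 33975 / 60.46 = 561.9418
CPM(DMSO rep2) = 32868 / 33.77 = 973.2899
CPM(sorafenib rep1) = 11616 / 13.64 = 851.6129
CPM(sorafenib rep2) = 67649 / 45.71 = 1479.9606
mean CPM(DMSO) = 767.6158; mean CPM(sorafenib) = 1165.7868
Fold change = 1165.7868 / 767.6158 = 1.51871
log2(1.51871) = 0.6028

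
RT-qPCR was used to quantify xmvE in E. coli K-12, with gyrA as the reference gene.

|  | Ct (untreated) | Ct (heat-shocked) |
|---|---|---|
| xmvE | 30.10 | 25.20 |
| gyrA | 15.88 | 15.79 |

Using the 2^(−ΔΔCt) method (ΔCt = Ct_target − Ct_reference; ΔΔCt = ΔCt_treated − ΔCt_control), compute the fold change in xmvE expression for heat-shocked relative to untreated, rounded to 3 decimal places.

ΔCt(untreated) = 30.100 − 15.880 = 14.220
ΔCt(heat-shocked) = 25.200 − 15.790 = 9.410
ΔΔCt = 9.410 − 14.220 = -4.810
Fold change = 2^(−(-4.810)) = 2^4.810 = 28.0514

28.051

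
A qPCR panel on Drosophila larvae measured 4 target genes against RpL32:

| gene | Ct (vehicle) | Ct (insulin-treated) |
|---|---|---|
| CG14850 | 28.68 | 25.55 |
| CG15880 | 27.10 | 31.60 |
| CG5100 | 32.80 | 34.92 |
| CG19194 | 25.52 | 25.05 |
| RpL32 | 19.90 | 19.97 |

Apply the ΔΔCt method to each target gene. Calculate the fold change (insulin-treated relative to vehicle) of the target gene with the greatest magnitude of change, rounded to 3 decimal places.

0.046

CG14850: ΔΔCt = (25.55−19.97) − (28.68−19.90) = 5.58 − 8.78 = -3.20; fold change = 2^3.20 = 9.190
CG15880: ΔΔCt = (31.60−19.97) − (27.10−19.90) = 11.63 − 7.20 = 4.43; fold change = 2^-4.43 = 0.046
CG5100: ΔΔCt = (34.92−19.97) − (32.80−19.90) = 14.95 − 12.90 = 2.05; fold change = 2^-2.05 = 0.241
CG19194: ΔΔCt = (25.05−19.97) − (25.52−19.90) = 5.08 − 5.62 = -0.54; fold change = 2^0.54 = 1.454
CG15880 has the largest |ΔΔCt| = 4.43.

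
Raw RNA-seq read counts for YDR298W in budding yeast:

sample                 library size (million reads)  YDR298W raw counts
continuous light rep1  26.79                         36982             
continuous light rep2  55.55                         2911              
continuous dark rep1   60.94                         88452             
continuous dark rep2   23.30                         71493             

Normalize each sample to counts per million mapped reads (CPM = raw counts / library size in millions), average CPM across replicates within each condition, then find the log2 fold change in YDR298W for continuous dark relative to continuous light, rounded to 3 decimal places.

1.657

CPM(continuous light rep1) = 36982 / 26.79 = 1380.4405
CPM(continuous light rep2) = 2911 / 55.55 = 52.4032
CPM(continuous dark rep1) = 88452 / 60.94 = 1451.4605
CPM(continuous dark rep2) = 71493 / 23.30 = 3068.3691
mean CPM(continuous light) = 716.4219; mean CPM(continuous dark) = 2259.9148
Fold change = 2259.9148 / 716.4219 = 3.15445
log2(3.15445) = 1.6574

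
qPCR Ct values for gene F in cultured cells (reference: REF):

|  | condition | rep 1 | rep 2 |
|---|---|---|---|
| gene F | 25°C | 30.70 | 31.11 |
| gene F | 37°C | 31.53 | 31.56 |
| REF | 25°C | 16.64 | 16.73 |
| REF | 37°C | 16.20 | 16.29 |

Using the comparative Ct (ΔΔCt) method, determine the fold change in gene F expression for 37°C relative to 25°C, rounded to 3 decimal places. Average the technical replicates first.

0.473

Mean Ct: gene F 25°C 30.905; gene F 37°C 31.545; REF 25°C 16.685; REF 37°C 16.245
ΔCt(25°C) = 30.905 − 16.685 = 14.220
ΔCt(37°C) = 31.545 − 16.245 = 15.300
ΔΔCt = 15.300 − 14.220 = 1.080
Fold change = 2^(−1.080) = 0.4730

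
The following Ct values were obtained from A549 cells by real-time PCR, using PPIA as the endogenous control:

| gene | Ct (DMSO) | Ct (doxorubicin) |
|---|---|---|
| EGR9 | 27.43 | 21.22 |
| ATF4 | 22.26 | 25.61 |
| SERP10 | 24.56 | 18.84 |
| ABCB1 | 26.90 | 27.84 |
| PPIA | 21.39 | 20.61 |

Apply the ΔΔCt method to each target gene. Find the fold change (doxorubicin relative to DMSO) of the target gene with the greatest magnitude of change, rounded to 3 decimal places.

EGR9: ΔΔCt = (21.22−20.61) − (27.43−21.39) = 0.61 − 6.04 = -5.43; fold change = 2^5.43 = 43.111
ATF4: ΔΔCt = (25.61−20.61) − (22.26−21.39) = 5.00 − 0.87 = 4.13; fold change = 2^-4.13 = 0.057
SERP10: ΔΔCt = (18.84−20.61) − (24.56−21.39) = -1.77 − 3.17 = -4.94; fold change = 2^4.94 = 30.696
ABCB1: ΔΔCt = (27.84−20.61) − (26.90−21.39) = 7.23 − 5.51 = 1.72; fold change = 2^-1.72 = 0.304
EGR9 has the largest |ΔΔCt| = 5.43.

43.111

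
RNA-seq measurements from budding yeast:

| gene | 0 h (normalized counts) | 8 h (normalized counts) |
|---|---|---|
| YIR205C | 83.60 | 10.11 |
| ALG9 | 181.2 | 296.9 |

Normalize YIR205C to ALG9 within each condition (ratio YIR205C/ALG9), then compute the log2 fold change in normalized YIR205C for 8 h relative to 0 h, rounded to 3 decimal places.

-3.760

YIR205C/ALG9 (0 h) = 83.60 / 181.2 = 0.46137
YIR205C/ALG9 (8 h) = 10.11 / 296.9 = 0.034052
Fold change = 0.034052 / 0.46137 = 0.0738
log2(0.0738) = -3.7601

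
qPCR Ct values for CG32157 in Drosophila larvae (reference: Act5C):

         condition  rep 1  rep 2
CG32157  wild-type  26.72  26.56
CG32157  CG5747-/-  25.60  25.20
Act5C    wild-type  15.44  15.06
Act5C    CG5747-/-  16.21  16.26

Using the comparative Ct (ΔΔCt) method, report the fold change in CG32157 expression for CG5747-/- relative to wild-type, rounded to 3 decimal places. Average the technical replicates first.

4.675

Mean Ct: CG32157 wild-type 26.640; CG32157 CG5747-/- 25.400; Act5C wild-type 15.250; Act5C CG5747-/- 16.235
ΔCt(wild-type) = 26.640 − 15.250 = 11.390
ΔCt(CG5747-/-) = 25.400 − 16.235 = 9.165
ΔΔCt = 9.165 − 11.390 = -2.225
Fold change = 2^(−(-2.225)) = 2^2.225 = 4.6751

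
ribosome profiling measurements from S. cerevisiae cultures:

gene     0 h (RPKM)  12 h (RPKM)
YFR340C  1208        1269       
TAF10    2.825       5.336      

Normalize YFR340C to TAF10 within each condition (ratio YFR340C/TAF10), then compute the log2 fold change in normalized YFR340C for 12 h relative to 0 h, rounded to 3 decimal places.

-0.846

YFR340C/TAF10 (0 h) = 1208 / 2.825 = 427.61
YFR340C/TAF10 (12 h) = 1269 / 5.336 = 237.82
Fold change = 237.82 / 427.61 = 0.5562
log2(0.5562) = -0.8464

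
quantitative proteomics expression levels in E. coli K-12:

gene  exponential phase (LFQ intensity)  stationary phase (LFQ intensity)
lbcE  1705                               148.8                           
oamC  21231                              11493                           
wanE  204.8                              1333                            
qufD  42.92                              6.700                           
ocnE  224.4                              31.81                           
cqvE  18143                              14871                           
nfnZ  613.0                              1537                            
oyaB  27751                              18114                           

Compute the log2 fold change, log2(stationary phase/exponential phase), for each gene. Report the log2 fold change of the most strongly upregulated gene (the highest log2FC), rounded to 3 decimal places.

2.702

log2(148.8/1705) = -3.518  (lbcE)
log2(11493/21231) = -0.885  (oamC)
log2(1333/204.8) = 2.702  (wanE)
log2(6.700/42.92) = -2.679  (qufD)
log2(31.81/224.4) = -2.819  (ocnE)
log2(14871/18143) = -0.287  (cqvE)
log2(1537/613.0) = 1.326  (nfnZ)
log2(18114/27751) = -0.615  (oyaB)
wanE is most strongly upregulated.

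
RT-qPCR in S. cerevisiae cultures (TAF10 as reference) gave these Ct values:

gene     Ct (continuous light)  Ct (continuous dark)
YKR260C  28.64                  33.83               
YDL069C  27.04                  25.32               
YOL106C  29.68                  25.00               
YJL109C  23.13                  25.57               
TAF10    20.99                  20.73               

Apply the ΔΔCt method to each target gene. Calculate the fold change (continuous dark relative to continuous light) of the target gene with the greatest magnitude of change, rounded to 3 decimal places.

YKR260C: ΔΔCt = (33.83−20.73) − (28.64−20.99) = 13.10 − 7.65 = 5.45; fold change = 2^-5.45 = 0.023
YDL069C: ΔΔCt = (25.32−20.73) − (27.04−20.99) = 4.59 − 6.05 = -1.46; fold change = 2^1.46 = 2.751
YOL106C: ΔΔCt = (25.00−20.73) − (29.68−20.99) = 4.27 − 8.69 = -4.42; fold change = 2^4.42 = 21.407
YJL109C: ΔΔCt = (25.57−20.73) − (23.13−20.99) = 4.84 − 2.14 = 2.70; fold change = 2^-2.70 = 0.154
YKR260C has the largest |ΔΔCt| = 5.45.

0.023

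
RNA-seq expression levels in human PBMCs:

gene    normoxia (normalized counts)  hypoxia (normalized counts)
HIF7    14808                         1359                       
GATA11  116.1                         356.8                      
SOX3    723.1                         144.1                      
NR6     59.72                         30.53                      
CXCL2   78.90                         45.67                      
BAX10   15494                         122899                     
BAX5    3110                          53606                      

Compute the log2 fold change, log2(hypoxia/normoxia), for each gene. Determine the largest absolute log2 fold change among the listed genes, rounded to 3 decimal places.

log2(1359/14808) = -3.446  (HIF7)
log2(356.8/116.1) = 1.620  (GATA11)
log2(144.1/723.1) = -2.327  (SOX3)
log2(30.53/59.72) = -0.968  (NR6)
log2(45.67/78.90) = -0.789  (CXCL2)
log2(122899/15494) = 2.988  (BAX10)
log2(53606/3110) = 4.107  (BAX5)
The largest magnitude belongs to BAX5.

4.107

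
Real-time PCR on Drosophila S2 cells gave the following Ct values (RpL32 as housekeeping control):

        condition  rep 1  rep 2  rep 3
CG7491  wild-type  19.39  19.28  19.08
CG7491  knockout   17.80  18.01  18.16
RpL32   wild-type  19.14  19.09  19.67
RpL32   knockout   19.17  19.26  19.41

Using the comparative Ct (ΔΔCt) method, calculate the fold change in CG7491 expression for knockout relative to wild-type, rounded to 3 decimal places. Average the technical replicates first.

2.362

Mean Ct: CG7491 wild-type 19.250; CG7491 knockout 17.990; RpL32 wild-type 19.300; RpL32 knockout 19.280
ΔCt(wild-type) = 19.250 − 19.300 = -0.050
ΔCt(knockout) = 17.990 − 19.280 = -1.290
ΔΔCt = -1.290 − (-0.050) = -1.240
Fold change = 2^(−(-1.240)) = 2^1.240 = 2.3620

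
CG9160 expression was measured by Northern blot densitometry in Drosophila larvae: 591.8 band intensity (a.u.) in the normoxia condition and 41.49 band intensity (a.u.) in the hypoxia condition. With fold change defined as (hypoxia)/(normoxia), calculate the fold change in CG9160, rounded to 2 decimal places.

Fold change = 41.49 / 591.8 = 0.070
CG9160 is downregulated.

0.07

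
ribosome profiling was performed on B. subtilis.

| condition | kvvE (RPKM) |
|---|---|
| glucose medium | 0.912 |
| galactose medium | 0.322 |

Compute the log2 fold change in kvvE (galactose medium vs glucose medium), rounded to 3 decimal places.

Fold change = 0.322 / 0.912 = 0.3531
log2(0.3531) = -1.5020

-1.502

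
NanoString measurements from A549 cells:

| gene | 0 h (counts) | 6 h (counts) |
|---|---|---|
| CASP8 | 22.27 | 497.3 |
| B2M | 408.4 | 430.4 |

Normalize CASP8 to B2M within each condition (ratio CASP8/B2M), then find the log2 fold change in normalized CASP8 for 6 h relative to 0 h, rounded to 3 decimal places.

4.405

CASP8/B2M (0 h) = 22.27 / 408.4 = 0.05453
CASP8/B2M (6 h) = 497.3 / 430.4 = 1.1554
Fold change = 1.1554 / 0.05453 = 21.1891
log2(21.1891) = 4.4052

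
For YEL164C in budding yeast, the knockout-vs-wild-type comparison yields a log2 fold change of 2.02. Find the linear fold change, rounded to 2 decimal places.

4.06

Fold change = 2^(2.02) = 4.056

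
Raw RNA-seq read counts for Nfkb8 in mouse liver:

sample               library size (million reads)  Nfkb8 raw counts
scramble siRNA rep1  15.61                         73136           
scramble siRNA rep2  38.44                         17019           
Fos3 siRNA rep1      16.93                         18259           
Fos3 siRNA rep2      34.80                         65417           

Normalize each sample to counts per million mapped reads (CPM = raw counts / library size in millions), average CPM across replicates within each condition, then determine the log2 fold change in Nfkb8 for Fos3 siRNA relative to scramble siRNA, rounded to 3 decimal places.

-0.794

CPM(scramble siRNA rep1) = 73136 / 15.61 = 4685.2018
CPM(scramble siRNA rep2) = 17019 / 38.44 = 442.7419
CPM(Fos3 siRNA rep1) = 18259 / 16.93 = 1078.4997
CPM(Fos3 siRNA rep2) = 65417 / 34.80 = 1879.7989
mean CPM(scramble siRNA) = 2563.9719; mean CPM(Fos3 siRNA) = 1479.1493
Fold change = 1479.1493 / 2563.9719 = 0.57690
log2(0.57690) = -0.7936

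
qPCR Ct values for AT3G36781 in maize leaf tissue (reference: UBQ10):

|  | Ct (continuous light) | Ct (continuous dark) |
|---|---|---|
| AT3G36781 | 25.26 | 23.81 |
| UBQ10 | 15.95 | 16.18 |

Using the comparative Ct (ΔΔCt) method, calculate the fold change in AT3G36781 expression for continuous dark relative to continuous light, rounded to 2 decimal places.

ΔCt(continuous light) = 25.260 − 15.950 = 9.310
ΔCt(continuous dark) = 23.810 − 16.180 = 7.630
ΔΔCt = 7.630 − 9.310 = -1.680
Fold change = 2^(−(-1.680)) = 2^1.680 = 3.204

3.20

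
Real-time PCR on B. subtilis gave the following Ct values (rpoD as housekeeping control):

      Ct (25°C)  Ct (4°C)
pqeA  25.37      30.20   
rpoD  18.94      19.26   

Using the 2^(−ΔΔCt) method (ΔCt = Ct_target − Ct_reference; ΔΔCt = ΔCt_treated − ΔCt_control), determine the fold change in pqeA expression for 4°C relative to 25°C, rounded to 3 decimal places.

0.044

ΔCt(25°C) = 25.370 − 18.940 = 6.430
ΔCt(4°C) = 30.200 − 19.260 = 10.940
ΔΔCt = 10.940 − 6.430 = 4.510
Fold change = 2^(−4.510) = 0.0439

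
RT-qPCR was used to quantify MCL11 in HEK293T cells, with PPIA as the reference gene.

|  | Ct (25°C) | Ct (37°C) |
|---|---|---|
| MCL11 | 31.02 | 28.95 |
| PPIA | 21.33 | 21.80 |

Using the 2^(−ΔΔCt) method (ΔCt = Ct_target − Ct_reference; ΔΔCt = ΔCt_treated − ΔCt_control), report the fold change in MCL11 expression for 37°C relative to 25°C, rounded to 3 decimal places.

ΔCt(25°C) = 31.020 − 21.330 = 9.690
ΔCt(37°C) = 28.950 − 21.800 = 7.150
ΔΔCt = 7.150 − 9.690 = -2.540
Fold change = 2^(−(-2.540)) = 2^2.540 = 5.8159

5.816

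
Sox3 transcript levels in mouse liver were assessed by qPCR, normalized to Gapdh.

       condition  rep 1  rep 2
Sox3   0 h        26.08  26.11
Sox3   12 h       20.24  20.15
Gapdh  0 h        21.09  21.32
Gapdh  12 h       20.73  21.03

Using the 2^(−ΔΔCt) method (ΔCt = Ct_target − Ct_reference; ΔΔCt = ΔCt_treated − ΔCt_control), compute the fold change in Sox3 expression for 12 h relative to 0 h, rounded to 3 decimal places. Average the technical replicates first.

Mean Ct: Sox3 0 h 26.095; Sox3 12 h 20.195; Gapdh 0 h 21.205; Gapdh 12 h 20.880
ΔCt(0 h) = 26.095 − 21.205 = 4.890
ΔCt(12 h) = 20.195 − 20.880 = -0.685
ΔΔCt = -0.685 − 4.890 = -5.575
Fold change = 2^(−(-5.575)) = 2^5.575 = 47.6697

47.670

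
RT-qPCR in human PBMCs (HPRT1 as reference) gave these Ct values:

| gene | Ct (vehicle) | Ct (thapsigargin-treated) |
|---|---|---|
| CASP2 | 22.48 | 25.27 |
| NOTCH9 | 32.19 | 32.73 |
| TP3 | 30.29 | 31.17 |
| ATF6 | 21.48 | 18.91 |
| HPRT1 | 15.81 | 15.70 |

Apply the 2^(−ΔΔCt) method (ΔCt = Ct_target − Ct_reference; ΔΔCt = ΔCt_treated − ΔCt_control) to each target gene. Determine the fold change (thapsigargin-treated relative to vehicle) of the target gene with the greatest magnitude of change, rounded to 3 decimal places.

0.134

CASP2: ΔΔCt = (25.27−15.70) − (22.48−15.81) = 9.57 − 6.67 = 2.90; fold change = 2^-2.90 = 0.134
NOTCH9: ΔΔCt = (32.73−15.70) − (32.19−15.81) = 17.03 − 16.38 = 0.65; fold change = 2^-0.65 = 0.637
TP3: ΔΔCt = (31.17−15.70) − (30.29−15.81) = 15.47 − 14.48 = 0.99; fold change = 2^-0.99 = 0.503
ATF6: ΔΔCt = (18.91−15.70) − (21.48−15.81) = 3.21 − 5.67 = -2.46; fold change = 2^2.46 = 5.502
CASP2 has the largest |ΔΔCt| = 2.90.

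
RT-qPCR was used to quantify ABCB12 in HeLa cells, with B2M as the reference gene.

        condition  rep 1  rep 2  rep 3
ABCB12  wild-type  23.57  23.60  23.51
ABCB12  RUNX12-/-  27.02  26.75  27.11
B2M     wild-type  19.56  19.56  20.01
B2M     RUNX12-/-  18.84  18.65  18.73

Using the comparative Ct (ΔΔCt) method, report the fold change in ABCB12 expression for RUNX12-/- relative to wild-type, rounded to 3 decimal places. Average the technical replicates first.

0.048

Mean Ct: ABCB12 wild-type 23.560; ABCB12 RUNX12-/- 26.960; B2M wild-type 19.710; B2M RUNX12-/- 18.740
ΔCt(wild-type) = 23.560 − 19.710 = 3.850
ΔCt(RUNX12-/-) = 26.960 − 18.740 = 8.220
ΔΔCt = 8.220 − 3.850 = 4.370
Fold change = 2^(−4.370) = 0.0484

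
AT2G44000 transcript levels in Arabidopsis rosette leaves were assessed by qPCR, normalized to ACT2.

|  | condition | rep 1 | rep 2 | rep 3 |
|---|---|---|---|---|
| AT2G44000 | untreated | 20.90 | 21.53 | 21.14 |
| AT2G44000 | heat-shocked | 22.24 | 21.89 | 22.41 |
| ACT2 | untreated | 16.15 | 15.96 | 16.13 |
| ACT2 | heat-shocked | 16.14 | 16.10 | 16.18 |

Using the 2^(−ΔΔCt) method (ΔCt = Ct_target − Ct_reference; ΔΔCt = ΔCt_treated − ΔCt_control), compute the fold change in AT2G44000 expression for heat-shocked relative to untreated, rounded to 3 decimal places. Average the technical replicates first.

Mean Ct: AT2G44000 untreated 21.190; AT2G44000 heat-shocked 22.180; ACT2 untreated 16.080; ACT2 heat-shocked 16.140
ΔCt(untreated) = 21.190 − 16.080 = 5.110
ΔCt(heat-shocked) = 22.180 − 16.140 = 6.040
ΔΔCt = 6.040 − 5.110 = 0.930
Fold change = 2^(−0.930) = 0.5249

0.525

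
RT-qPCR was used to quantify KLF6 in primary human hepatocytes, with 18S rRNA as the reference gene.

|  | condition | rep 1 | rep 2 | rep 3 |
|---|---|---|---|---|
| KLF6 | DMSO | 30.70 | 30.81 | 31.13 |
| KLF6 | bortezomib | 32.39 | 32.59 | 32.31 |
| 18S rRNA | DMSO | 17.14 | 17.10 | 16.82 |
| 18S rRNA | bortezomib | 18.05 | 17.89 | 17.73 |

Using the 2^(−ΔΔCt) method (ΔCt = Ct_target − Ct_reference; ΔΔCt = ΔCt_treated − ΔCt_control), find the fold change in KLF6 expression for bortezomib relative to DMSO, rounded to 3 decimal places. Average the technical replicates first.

0.624

Mean Ct: KLF6 DMSO 30.880; KLF6 bortezomib 32.430; 18S rRNA DMSO 17.020; 18S rRNA bortezomib 17.890
ΔCt(DMSO) = 30.880 − 17.020 = 13.860
ΔCt(bortezomib) = 32.430 − 17.890 = 14.540
ΔΔCt = 14.540 − 13.860 = 0.680
Fold change = 2^(−0.680) = 0.6242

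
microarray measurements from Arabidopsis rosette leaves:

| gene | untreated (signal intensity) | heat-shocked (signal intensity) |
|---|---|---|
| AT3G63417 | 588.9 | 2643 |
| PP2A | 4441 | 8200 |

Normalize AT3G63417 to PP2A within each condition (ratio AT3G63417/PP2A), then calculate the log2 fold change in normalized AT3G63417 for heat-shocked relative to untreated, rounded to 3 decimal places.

AT3G63417/PP2A (untreated) = 588.9 / 4441 = 0.13261
AT3G63417/PP2A (heat-shocked) = 2643 / 8200 = 0.32232
Fold change = 0.32232 / 0.13261 = 2.4307
log2(2.4307) = 1.2813

1.281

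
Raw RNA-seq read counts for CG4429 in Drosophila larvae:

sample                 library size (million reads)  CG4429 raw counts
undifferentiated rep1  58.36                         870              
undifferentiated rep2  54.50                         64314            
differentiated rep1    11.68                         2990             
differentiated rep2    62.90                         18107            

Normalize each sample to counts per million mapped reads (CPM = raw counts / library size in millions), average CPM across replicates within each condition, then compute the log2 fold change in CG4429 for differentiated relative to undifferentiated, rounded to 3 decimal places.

-1.136

CPM(undifferentiated rep1) = 870 / 58.36 = 14.9075
CPM(undifferentiated rep2) = 64314 / 54.50 = 1180.0734
CPM(differentiated rep1) = 2990 / 11.68 = 255.9932
CPM(differentiated rep2) = 18107 / 62.90 = 287.8696
mean CPM(undifferentiated) = 597.4904; mean CPM(differentiated) = 271.9314
Fold change = 271.9314 / 597.4904 = 0.45512
log2(0.45512) = -1.1357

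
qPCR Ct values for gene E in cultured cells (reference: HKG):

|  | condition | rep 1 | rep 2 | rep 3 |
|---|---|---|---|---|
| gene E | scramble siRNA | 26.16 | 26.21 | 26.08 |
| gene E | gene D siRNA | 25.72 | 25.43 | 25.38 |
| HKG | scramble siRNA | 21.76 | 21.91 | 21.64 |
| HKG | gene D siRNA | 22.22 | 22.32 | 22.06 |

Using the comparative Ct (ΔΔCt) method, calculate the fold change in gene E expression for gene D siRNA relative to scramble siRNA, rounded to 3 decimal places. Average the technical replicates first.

2.099

Mean Ct: gene E scramble siRNA 26.150; gene E gene D siRNA 25.510; HKG scramble siRNA 21.770; HKG gene D siRNA 22.200
ΔCt(scramble siRNA) = 26.150 − 21.770 = 4.380
ΔCt(gene D siRNA) = 25.510 − 22.200 = 3.310
ΔΔCt = 3.310 − 4.380 = -1.070
Fold change = 2^(−(-1.070)) = 2^1.070 = 2.0994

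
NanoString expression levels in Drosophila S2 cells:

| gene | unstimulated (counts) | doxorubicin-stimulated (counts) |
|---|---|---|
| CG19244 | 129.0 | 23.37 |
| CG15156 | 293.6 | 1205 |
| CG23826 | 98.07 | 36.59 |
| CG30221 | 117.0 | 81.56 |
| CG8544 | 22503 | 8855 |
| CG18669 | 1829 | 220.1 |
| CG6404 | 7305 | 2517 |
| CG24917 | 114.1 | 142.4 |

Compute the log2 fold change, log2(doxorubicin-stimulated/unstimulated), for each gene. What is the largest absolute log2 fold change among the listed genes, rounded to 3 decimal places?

3.055

log2(23.37/129.0) = -2.465  (CG19244)
log2(1205/293.6) = 2.037  (CG15156)
log2(36.59/98.07) = -1.422  (CG23826)
log2(81.56/117.0) = -0.521  (CG30221)
log2(8855/22503) = -1.346  (CG8544)
log2(220.1/1829) = -3.055  (CG18669)
log2(2517/7305) = -1.537  (CG6404)
log2(142.4/114.1) = 0.320  (CG24917)
The largest magnitude belongs to CG18669.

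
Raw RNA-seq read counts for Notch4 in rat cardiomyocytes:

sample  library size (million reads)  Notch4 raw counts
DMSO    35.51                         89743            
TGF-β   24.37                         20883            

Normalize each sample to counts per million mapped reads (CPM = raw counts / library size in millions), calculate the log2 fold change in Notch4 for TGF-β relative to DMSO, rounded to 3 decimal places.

CPM(DMSO) = 89743 / 35.51 = 2527.2599
CPM(TGF-β) = 20883 / 24.37 = 856.9142
Fold change = 856.9142 / 2527.2599 = 0.33907
log2(0.33907) = -1.5604

-1.560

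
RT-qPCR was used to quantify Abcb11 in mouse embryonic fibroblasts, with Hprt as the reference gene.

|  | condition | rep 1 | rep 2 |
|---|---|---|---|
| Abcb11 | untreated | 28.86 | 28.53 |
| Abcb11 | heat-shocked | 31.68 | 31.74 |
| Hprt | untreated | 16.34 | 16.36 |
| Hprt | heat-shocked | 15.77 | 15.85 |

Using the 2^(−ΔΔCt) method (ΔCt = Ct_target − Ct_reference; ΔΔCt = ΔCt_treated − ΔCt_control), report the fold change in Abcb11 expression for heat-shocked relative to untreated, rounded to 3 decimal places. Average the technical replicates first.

Mean Ct: Abcb11 untreated 28.695; Abcb11 heat-shocked 31.710; Hprt untreated 16.350; Hprt heat-shocked 15.810
ΔCt(untreated) = 28.695 − 16.350 = 12.345
ΔCt(heat-shocked) = 31.710 − 15.810 = 15.900
ΔΔCt = 15.900 − 12.345 = 3.555
Fold change = 2^(−3.555) = 0.0851

0.085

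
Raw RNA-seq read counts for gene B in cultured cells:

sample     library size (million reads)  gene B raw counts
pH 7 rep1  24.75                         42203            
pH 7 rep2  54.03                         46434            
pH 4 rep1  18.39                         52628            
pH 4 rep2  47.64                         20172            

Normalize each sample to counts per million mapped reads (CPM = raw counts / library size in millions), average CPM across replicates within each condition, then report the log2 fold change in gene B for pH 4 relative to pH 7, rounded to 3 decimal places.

CPM(pH 7 rep1) = 42203 / 24.75 = 1705.1717
CPM(pH 7 rep2) = 46434 / 54.03 = 859.4114
CPM(pH 4 rep1) = 52628 / 18.39 = 2861.7727
CPM(pH 4 rep2) = 20172 / 47.64 = 423.4257
mean CPM(pH 7) = 1282.2916; mean CPM(pH 4) = 1642.5992
Fold change = 1642.5992 / 1282.2916 = 1.28099
log2(1.28099) = 0.3573

0.357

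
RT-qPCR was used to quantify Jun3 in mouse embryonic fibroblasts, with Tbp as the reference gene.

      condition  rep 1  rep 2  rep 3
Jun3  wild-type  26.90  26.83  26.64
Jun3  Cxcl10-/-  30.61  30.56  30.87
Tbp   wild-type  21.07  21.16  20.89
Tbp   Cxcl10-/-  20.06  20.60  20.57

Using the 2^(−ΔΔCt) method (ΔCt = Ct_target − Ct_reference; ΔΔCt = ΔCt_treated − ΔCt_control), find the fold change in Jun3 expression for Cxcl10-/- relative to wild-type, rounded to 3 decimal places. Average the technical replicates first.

0.044

Mean Ct: Jun3 wild-type 26.790; Jun3 Cxcl10-/- 30.680; Tbp wild-type 21.040; Tbp Cxcl10-/- 20.410
ΔCt(wild-type) = 26.790 − 21.040 = 5.750
ΔCt(Cxcl10-/-) = 30.680 − 20.410 = 10.270
ΔΔCt = 10.270 − 5.750 = 4.520
Fold change = 2^(−4.520) = 0.0436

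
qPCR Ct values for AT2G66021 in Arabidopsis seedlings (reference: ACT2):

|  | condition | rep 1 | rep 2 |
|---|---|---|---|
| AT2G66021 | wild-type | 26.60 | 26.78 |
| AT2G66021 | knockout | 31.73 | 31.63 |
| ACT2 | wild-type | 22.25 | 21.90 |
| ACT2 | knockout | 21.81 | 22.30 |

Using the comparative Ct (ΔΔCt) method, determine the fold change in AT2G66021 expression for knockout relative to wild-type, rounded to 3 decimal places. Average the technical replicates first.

0.031

Mean Ct: AT2G66021 wild-type 26.690; AT2G66021 knockout 31.680; ACT2 wild-type 22.075; ACT2 knockout 22.055
ΔCt(wild-type) = 26.690 − 22.075 = 4.615
ΔCt(knockout) = 31.680 − 22.055 = 9.625
ΔΔCt = 9.625 − 4.615 = 5.010
Fold change = 2^(−5.010) = 0.0310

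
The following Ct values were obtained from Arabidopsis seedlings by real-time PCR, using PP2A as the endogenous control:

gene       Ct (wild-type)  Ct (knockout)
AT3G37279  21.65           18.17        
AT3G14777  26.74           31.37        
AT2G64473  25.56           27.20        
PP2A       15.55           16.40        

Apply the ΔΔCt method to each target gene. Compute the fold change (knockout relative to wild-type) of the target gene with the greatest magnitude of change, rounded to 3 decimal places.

AT3G37279: ΔΔCt = (18.17−16.40) − (21.65−15.55) = 1.77 − 6.10 = -4.33; fold change = 2^4.33 = 20.112
AT3G14777: ΔΔCt = (31.37−16.40) − (26.74−15.55) = 14.97 − 11.19 = 3.78; fold change = 2^-3.78 = 0.073
AT2G64473: ΔΔCt = (27.20−16.40) − (25.56−15.55) = 10.80 − 10.01 = 0.79; fold change = 2^-0.79 = 0.578
AT3G37279 has the largest |ΔΔCt| = 4.33.

20.112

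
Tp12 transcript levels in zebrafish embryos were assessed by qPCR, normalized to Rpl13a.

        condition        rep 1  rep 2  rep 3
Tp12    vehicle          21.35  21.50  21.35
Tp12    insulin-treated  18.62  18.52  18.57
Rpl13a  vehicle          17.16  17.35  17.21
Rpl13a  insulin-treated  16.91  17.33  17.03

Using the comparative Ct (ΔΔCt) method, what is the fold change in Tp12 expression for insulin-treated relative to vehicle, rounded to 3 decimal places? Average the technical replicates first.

6.409

Mean Ct: Tp12 vehicle 21.400; Tp12 insulin-treated 18.570; Rpl13a vehicle 17.240; Rpl13a insulin-treated 17.090
ΔCt(vehicle) = 21.400 − 17.240 = 4.160
ΔCt(insulin-treated) = 18.570 − 17.090 = 1.480
ΔΔCt = 1.480 − 4.160 = -2.680
Fold change = 2^(−(-2.680)) = 2^2.680 = 6.4086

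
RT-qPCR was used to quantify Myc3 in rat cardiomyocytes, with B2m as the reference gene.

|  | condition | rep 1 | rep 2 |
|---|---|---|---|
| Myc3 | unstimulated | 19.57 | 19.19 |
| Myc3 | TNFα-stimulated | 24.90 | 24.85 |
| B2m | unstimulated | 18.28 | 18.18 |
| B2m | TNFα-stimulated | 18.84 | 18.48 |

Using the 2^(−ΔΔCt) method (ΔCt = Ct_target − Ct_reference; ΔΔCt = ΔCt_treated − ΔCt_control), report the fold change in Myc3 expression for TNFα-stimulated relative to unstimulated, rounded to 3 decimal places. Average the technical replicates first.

0.030

Mean Ct: Myc3 unstimulated 19.380; Myc3 TNFα-stimulated 24.875; B2m unstimulated 18.230; B2m TNFα-stimulated 18.660
ΔCt(unstimulated) = 19.380 − 18.230 = 1.150
ΔCt(TNFα-stimulated) = 24.875 − 18.660 = 6.215
ΔΔCt = 6.215 − 1.150 = 5.065
Fold change = 2^(−5.065) = 0.0299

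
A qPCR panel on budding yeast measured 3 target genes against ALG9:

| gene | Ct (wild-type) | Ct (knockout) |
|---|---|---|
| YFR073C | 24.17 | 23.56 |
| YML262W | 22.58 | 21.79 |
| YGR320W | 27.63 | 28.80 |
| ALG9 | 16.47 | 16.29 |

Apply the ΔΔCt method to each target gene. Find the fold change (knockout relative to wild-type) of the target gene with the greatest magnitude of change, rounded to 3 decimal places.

YFR073C: ΔΔCt = (23.56−16.29) − (24.17−16.47) = 7.27 − 7.70 = -0.43; fold change = 2^0.43 = 1.347
YML262W: ΔΔCt = (21.79−16.29) − (22.58−16.47) = 5.50 − 6.11 = -0.61; fold change = 2^0.61 = 1.526
YGR320W: ΔΔCt = (28.80−16.29) − (27.63−16.47) = 12.51 − 11.16 = 1.35; fold change = 2^-1.35 = 0.392
YGR320W has the largest |ΔΔCt| = 1.35.

0.392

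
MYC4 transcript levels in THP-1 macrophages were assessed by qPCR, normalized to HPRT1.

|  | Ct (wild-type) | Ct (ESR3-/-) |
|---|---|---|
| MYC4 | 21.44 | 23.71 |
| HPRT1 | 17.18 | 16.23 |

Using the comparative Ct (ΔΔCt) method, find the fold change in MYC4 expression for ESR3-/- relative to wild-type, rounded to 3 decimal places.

ΔCt(wild-type) = 21.440 − 17.180 = 4.260
ΔCt(ESR3-/-) = 23.710 − 16.230 = 7.480
ΔΔCt = 7.480 − 4.260 = 3.220
Fold change = 2^(−3.220) = 0.1073

0.107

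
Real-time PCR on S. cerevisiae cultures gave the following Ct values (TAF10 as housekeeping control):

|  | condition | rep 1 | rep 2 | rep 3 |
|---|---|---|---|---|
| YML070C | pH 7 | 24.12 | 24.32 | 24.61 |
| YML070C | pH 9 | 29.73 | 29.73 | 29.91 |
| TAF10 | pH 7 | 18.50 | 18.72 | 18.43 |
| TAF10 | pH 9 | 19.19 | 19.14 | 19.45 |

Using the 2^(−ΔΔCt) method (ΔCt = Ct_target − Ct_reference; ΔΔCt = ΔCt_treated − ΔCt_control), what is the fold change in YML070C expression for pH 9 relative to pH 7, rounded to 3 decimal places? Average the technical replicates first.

0.038

Mean Ct: YML070C pH 7 24.350; YML070C pH 9 29.790; TAF10 pH 7 18.550; TAF10 pH 9 19.260
ΔCt(pH 7) = 24.350 − 18.550 = 5.800
ΔCt(pH 9) = 29.790 − 19.260 = 10.530
ΔΔCt = 10.530 − 5.800 = 4.730
Fold change = 2^(−4.730) = 0.0377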